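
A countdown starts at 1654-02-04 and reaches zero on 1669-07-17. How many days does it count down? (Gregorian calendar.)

5642

Feb 4, 1654 → Feb 4, 1655: 365 days.
Feb 4, 1655 → Feb 4, 1656: 365 days.
Feb 4, 1656 → Feb 4, 1657: 366 days (Feb 29, 1656 is in that span).
Feb 4, 1657 → Feb 4, 1658: 365 days.
Feb 4, 1658 → Feb 4, 1659: 365 days.
Feb 4, 1659 → Feb 4, 1660: 365 days.
Feb 4, 1660 → Feb 4, 1661: 366 days (Feb 29, 1660 is in that span).
Feb 4, 1661 → Feb 4, 1662: 365 days.
Feb 4, 1662 → Feb 4, 1663: 365 days.
Feb 4, 1663 → Feb 4, 1664: 365 days.
Feb 4, 1664 → Feb 4, 1665: 366 days (Feb 29, 1664 is in that span).
Feb 4, 1665 → Feb 4, 1666: 365 days.
Feb 4, 1666 → Feb 4, 1667: 365 days.
Feb 4, 1667 → Feb 4, 1668: 365 days.
Feb 4, 1668 → Feb 4, 1669: 366 days (Feb 29, 1668 is in that span).
Feb 4, 1669 → Mar 4, 1669: 28 days (February has 28).
Mar 4, 1669 → Apr 4, 1669: 31 days (March has 31).
Apr 4, 1669 → May 4, 1669: 30 days (April has 30).
May 4, 1669 → Jun 4, 1669: 31 days (May has 31).
Jun 4, 1669 → Jul 4, 1669: 30 days (June has 30).
Jul 4, 1669 → Jul 17, 1669: 13 days.
Total: 5642 days.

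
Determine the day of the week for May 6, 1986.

Tuesday

Doomsday rule: the anchor day for the 1900s is Wednesday. For year 86: 86÷12 = 7 r 2, and 2÷4 = 0, so 7+2+0 = 9.
Wednesday + 9 ≡ Friday — that's 1986's doomsday.
In May the doomsday date is May 9.
May 6 is 3 days before May 9; 3 mod 7 = 3, so Friday − 3 = Tuesday.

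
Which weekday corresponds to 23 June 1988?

Thursday

Doomsday rule: the anchor day for the 1900s is Wednesday. For year 88: 88÷12 = 7 r 4, and 4÷4 = 1, so 7+4+1 = 12.
Wednesday + 12 ≡ Monday — that's 1988's doomsday.
In June the doomsday date is Jun 6.
Jun 23 is 17 days after Jun 6; 17 mod 7 = 3, so Monday + 3 = Thursday.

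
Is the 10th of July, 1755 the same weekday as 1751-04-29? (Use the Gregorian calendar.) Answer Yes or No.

Yes

From Apr 29, 1751 to Jul 10, 1755 is 1533 days.
1533 mod 7 = 0, so they are the same weekday.
(Apr 29, 1751 is a Thursday; Jul 10, 1755 is a Thursday.)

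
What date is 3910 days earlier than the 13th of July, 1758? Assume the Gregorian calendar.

October 29, 1747

−365 (one year) → Jul 13, 1757 (3545 left).
−365 (one year) → Jul 13, 1756 (3180 left).
−366 (one year; includes Feb 29, 1756) → Jul 13, 1755 (2814 left).
−365 (one year) → Jul 13, 1754 (2449 left).
−365 (one year) → Jul 13, 1753 (2084 left).
−365 (one year) → Jul 13, 1752 (1719 left).
−366 (one year; includes Feb 29, 1752) → Jul 13, 1751 (1353 left).
−365 (one year) → Jul 13, 1750 (988 left).
−365 (one year) → Jul 13, 1749 (623 left).
−365 (one year) → Jul 13, 1748 (258 left).
−13 → Jun 30, 1748 (end of Jun, 30 days; 245 left).
−30 → May 31, 1748 (end of May, 31 days; 215 left).
−31 → Apr 30, 1748 (end of Apr, 30 days; 184 left).
−30 → Mar 31, 1748 (end of Mar, 31 days; 154 left).
−31 → Feb 29, 1748 (end of Feb, 29 days; 123 left).
−29 → Jan 31, 1748 (end of Jan, 31 days; 94 left).
−31 → Dec 31, 1747 (end of Dec, 31 days; 63 left).
−31 → Nov 30, 1747 (end of Nov, 30 days; 32 left).
−30 → Oct 31, 1747 (end of Oct, 31 days; 2 left).
−2 → Oct 29, 1747.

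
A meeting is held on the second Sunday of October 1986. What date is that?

October 1, 1986 is a Wednesday.
The first Sunday is therefore October 5 (4 days later).
The second Sunday is 5 + 1×7 = October 12.

October 12, 1986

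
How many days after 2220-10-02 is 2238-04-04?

6393

Oct 2, 2220 → Oct 2, 2221: 365 days.
Oct 2, 2221 → Oct 2, 2222: 365 days.
Oct 2, 2222 → Oct 2, 2223: 365 days.
Oct 2, 2223 → Oct 2, 2224: 366 days (Feb 29, 2224 is in that span).
Oct 2, 2224 → Oct 2, 2225: 365 days.
Oct 2, 2225 → Oct 2, 2226: 365 days.
Oct 2, 2226 → Oct 2, 2227: 365 days.
Oct 2, 2227 → Oct 2, 2228: 366 days (Feb 29, 2228 is in that span).
Oct 2, 2228 → Oct 2, 2229: 365 days.
Oct 2, 2229 → Oct 2, 2230: 365 days.
Oct 2, 2230 → Oct 2, 2231: 365 days.
Oct 2, 2231 → Oct 2, 2232: 366 days (Feb 29, 2232 is in that span).
Oct 2, 2232 → Oct 2, 2233: 365 days.
Oct 2, 2233 → Oct 2, 2234: 365 days.
Oct 2, 2234 → Oct 2, 2235: 365 days.
Oct 2, 2235 → Oct 2, 2236: 366 days (Feb 29, 2236 is in that span).
Oct 2, 2236 → Oct 2, 2237: 365 days.
Oct 2, 2237 → Nov 2, 2237: 31 days (October has 31).
Nov 2, 2237 → Dec 2, 2237: 30 days (November has 30).
Dec 2, 2237 → Jan 2, 2238: 31 days (December has 31).
Jan 2, 2238 → Feb 2, 2238: 31 days (January has 31).
Feb 2, 2238 → Mar 2, 2238: 28 days (February has 28).
Mar 2, 2238 → Apr 2, 2238: 31 days (March has 31).
Apr 2, 2238 → Apr 4, 2238: 2 days.
Total: 6393 days.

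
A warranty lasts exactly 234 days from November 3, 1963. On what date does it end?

Nov has 30 days: +28 → Dec 1, 1963 (206 left).
Dec has 31 days: +31 → Jan 1, 1964 (175 left).
Jan has 31 days: +31 → Feb 1, 1964 (144 left).
Feb has 29 days: +29 → Mar 1, 1964 (115 left).
Mar has 31 days: +31 → Apr 1, 1964 (84 left).
Apr has 30 days: +30 → May 1, 1964 (54 left).
May has 31 days: +31 → Jun 1, 1964 (23 left).
+23 → Jun 24, 1964.

June 24, 1964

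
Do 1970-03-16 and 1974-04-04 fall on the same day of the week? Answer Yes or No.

No

From Mar 16, 1970 to Apr 4, 1974 is 1480 days.
1480 mod 7 = 3, so they are different weekdays.
(Mar 16, 1970 is a Monday; Apr 4, 1974 is a Thursday.)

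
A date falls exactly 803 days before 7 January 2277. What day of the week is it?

First find the weekday of Jan 7, 2277. Doomsday rule: the anchor day for the 2200s is Friday. For year 77: 77÷12 = 6 r 5, and 5÷4 = 1, so 6+5+1 = 12.
Friday + 12 ≡ Wednesday — that's 2277's doomsday.
In January the doomsday date is Jan 3 (2277 is not a leap year).
Jan 7 is 4 days after Jan 3; 4 mod 7 = 4, so Wednesday + 4 = Sunday.
803 mod 7 = 5, so 803 days before a Sunday is Sunday − 5 = Tuesday.

Tuesday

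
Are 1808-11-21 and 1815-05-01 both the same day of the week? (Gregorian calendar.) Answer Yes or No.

From Nov 21, 1808 to May 1, 1815 is 2352 days.
2352 mod 7 = 0, so they are the same weekday.
(Nov 21, 1808 is a Monday; May 1, 1815 is a Monday.)

Yes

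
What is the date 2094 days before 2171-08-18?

−365 (one year) → Aug 18, 2170 (1729 left).
−365 (one year) → Aug 18, 2169 (1364 left).
−365 (one year) → Aug 18, 2168 (999 left).
−366 (one year; includes Feb 29, 2168) → Aug 18, 2167 (633 left).
−365 (one year) → Aug 18, 2166 (268 left).
−18 → Jul 31, 2166 (end of Jul, 31 days; 250 left).
−31 → Jun 30, 2166 (end of Jun, 30 days; 219 left).
−30 → May 31, 2166 (end of May, 31 days; 189 left).
−31 → Apr 30, 2166 (end of Apr, 30 days; 158 left).
−30 → Mar 31, 2166 (end of Mar, 31 days; 128 left).
−31 → Feb 28, 2166 (end of Feb, 28 days; 97 left).
−28 → Jan 31, 2166 (end of Jan, 31 days; 69 left).
−31 → Dec 31, 2165 (end of Dec, 31 days; 38 left).
−31 → Nov 30, 2165 (end of Nov, 30 days; 7 left).
−7 → Nov 23, 2165.

November 23, 2165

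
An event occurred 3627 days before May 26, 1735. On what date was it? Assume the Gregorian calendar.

June 20, 1725

−365 (one year) → May 26, 1734 (3262 left).
−365 (one year) → May 26, 1733 (2897 left).
−365 (one year) → May 26, 1732 (2532 left).
−366 (one year; includes Feb 29, 1732) → May 26, 1731 (2166 left).
−365 (one year) → May 26, 1730 (1801 left).
−365 (one year) → May 26, 1729 (1436 left).
−365 (one year) → May 26, 1728 (1071 left).
−366 (one year; includes Feb 29, 1728) → May 26, 1727 (705 left).
−365 (one year) → May 26, 1726 (340 left).
−26 → Apr 30, 1726 (end of Apr, 30 days; 314 left).
−30 → Mar 31, 1726 (end of Mar, 31 days; 284 left).
−31 → Feb 28, 1726 (end of Feb, 28 days; 253 left).
−28 → Jan 31, 1726 (end of Jan, 31 days; 225 left).
−31 → Dec 31, 1725 (end of Dec, 31 days; 194 left).
−31 → Nov 30, 1725 (end of Nov, 30 days; 163 left).
−30 → Oct 31, 1725 (end of Oct, 31 days; 133 left).
−31 → Sep 30, 1725 (end of Sep, 30 days; 102 left).
−30 → Aug 31, 1725 (end of Aug, 31 days; 72 left).
−31 → Jul 31, 1725 (end of Jul, 31 days; 41 left).
−31 → Jun 30, 1725 (end of Jun, 30 days; 10 left).
−10 → Jun 20, 1725.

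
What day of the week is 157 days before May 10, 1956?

May 10, 1956 is a Thursday.
157 mod 7 = 3, so 157 days before a Thursday is Thursday − 3 = Monday.

Monday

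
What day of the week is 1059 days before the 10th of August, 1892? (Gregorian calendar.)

Aug 10, 1892 is a Wednesday.
1059 mod 7 = 2, so 1059 days before a Wednesday is Wednesday − 2 = Monday.

Monday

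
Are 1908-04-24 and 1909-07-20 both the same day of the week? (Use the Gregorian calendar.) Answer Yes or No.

From Apr 24, 1908 to Jul 20, 1909 is 452 days.
452 mod 7 = 4, so they are different weekdays.
(Apr 24, 1908 is a Friday; Jul 20, 1909 is a Tuesday.)

No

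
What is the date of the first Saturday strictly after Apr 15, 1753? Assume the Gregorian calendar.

Apr 15, 1753 is a Sunday.
From Sunday to the next Saturday is 6 days.
Apr 15, 1753 + 6 = Apr 21, 1753.

April 21, 1753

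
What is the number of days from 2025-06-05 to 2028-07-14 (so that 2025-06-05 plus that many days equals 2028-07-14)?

Jun 5, 2025 → Jun 5, 2026: 365 days.
Jun 5, 2026 → Jun 5, 2027: 365 days.
Jun 5, 2027 → Jun 5, 2028: 366 days (Feb 29, 2028 is in that span).
Jun 5, 2028 → Jul 5, 2028: 30 days (June has 30).
Jul 5, 2028 → Jul 14, 2028: 9 days.
Total: 1135 days.

1135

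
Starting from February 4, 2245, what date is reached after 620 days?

October 17, 2246

+365 (one year) → Feb 4, 2246 (255 left).
Feb has 28 days: +25 → Mar 1, 2246 (230 left).
Mar has 31 days: +31 → Apr 1, 2246 (199 left).
Apr has 30 days: +30 → May 1, 2246 (169 left).
May has 31 days: +31 → Jun 1, 2246 (138 left).
Jun has 30 days: +30 → Jul 1, 2246 (108 left).
Jul has 31 days: +31 → Aug 1, 2246 (77 left).
Aug has 31 days: +31 → Sep 1, 2246 (46 left).
Sep has 30 days: +30 → Oct 1, 2246 (16 left).
+16 → Oct 17, 2246.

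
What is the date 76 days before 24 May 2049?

March 9, 2049

−24 → Apr 30, 2049 (end of Apr, 30 days; 52 left).
−30 → Mar 31, 2049 (end of Mar, 31 days; 22 left).
−22 → Mar 9, 2049.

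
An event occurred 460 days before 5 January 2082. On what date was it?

−365 (one year) → Jan 5, 2081 (95 left).
−5 → Dec 31, 2080 (end of Dec, 31 days; 90 left).
−31 → Nov 30, 2080 (end of Nov, 30 days; 59 left).
−30 → Oct 31, 2080 (end of Oct, 31 days; 29 left).
−29 → Oct 2, 2080.

October 2, 2080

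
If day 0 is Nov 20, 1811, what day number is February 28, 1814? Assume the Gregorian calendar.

Nov 20, 1811 → Nov 20, 1812: 366 days (Feb 29, 1812 is in that span).
Nov 20, 1812 → Nov 20, 1813: 365 days.
Nov 20, 1813 → Dec 20, 1813: 30 days (November has 30).
Dec 20, 1813 → Jan 20, 1814: 31 days (December has 31).
Jan 20, 1814 → Feb 20, 1814: 31 days (January has 31).
Feb 20, 1814 → Feb 28, 1814: 8 days.
Total: 831 days.

831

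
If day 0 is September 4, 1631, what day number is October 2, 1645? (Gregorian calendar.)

5142

Sep 4, 1631 → Sep 4, 1632: 366 days (Feb 29, 1632 is in that span).
Sep 4, 1632 → Sep 4, 1633: 365 days.
Sep 4, 1633 → Sep 4, 1634: 365 days.
Sep 4, 1634 → Sep 4, 1635: 365 days.
Sep 4, 1635 → Sep 4, 1636: 366 days (Feb 29, 1636 is in that span).
Sep 4, 1636 → Sep 4, 1637: 365 days.
Sep 4, 1637 → Sep 4, 1638: 365 days.
Sep 4, 1638 → Sep 4, 1639: 365 days.
Sep 4, 1639 → Sep 4, 1640: 366 days (Feb 29, 1640 is in that span).
Sep 4, 1640 → Sep 4, 1641: 365 days.
Sep 4, 1641 → Sep 4, 1642: 365 days.
Sep 4, 1642 → Sep 4, 1643: 365 days.
Sep 4, 1643 → Sep 4, 1644: 366 days (Feb 29, 1644 is in that span).
Sep 4, 1644 → Oct 4, 1644: 30 days (September has 30).
Oct 4, 1644 → Nov 4, 1644: 31 days (October has 31).
Nov 4, 1644 → Dec 4, 1644: 30 days (November has 30).
Dec 4, 1644 → Jan 4, 1645: 31 days (December has 31).
Jan 4, 1645 → Feb 4, 1645: 31 days (January has 31).
Feb 4, 1645 → Mar 4, 1645: 28 days (February has 28).
Mar 4, 1645 → Apr 4, 1645: 31 days (March has 31).
Apr 4, 1645 → May 4, 1645: 30 days (April has 30).
May 4, 1645 → Jun 4, 1645: 31 days (May has 31).
Jun 4, 1645 → Jul 4, 1645: 30 days (June has 30).
Jul 4, 1645 → Aug 4, 1645: 31 days (July has 31).
Aug 4, 1645 → Sep 4, 1645: 31 days (August has 31).
Sep 4, 1645 → Oct 2, 1645: 28 days.
Total: 5142 days.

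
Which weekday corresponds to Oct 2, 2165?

Wednesday

Doomsday rule: the anchor day for the 2100s is Sunday. For year 65: 65÷12 = 5 r 5, and 5÷4 = 1, so 5+5+1 = 11.
Sunday + 11 ≡ Thursday — that's 2165's doomsday.
In October the doomsday date is Oct 10.
Oct 2 is 8 days before Oct 10; 8 mod 7 = 1, so Thursday − 1 = Wednesday.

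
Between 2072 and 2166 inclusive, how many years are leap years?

23

Multiples of 4 in [2072,2166]: 24.
Of those, multiples of 100: 1 (not leap unless ÷400).
Multiples of 400: 0.
Leap years = 24 − 1 + 0 = 23.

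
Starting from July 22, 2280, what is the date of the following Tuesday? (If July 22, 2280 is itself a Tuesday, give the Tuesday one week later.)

Jul 22, 2280 is a Thursday.
From Thursday to the next Tuesday is 5 days.
Jul 22, 2280 + 5 = Jul 27, 2280.

July 27, 2280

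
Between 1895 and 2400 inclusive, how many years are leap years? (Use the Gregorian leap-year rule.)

123

Multiples of 4 in [1895,2400]: 127.
Of those, multiples of 100: 6 (not leap unless ÷400).
Multiples of 400: 2.
Leap years = 127 − 6 + 2 = 123.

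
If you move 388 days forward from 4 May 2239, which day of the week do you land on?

Tuesday

First find the weekday of May 4, 2239. Doomsday rule: the anchor day for the 2200s is Friday. For year 39: 39÷12 = 3 r 3, and 3÷4 = 0, so 3+3+0 = 6.
Friday + 6 ≡ Thursday — that's 2239's doomsday.
In May the doomsday date is May 9.
May 4 is 5 days before May 9; 5 mod 7 = 5, so Thursday − 5 = Saturday.
388 mod 7 = 3, so 388 days after a Saturday is Saturday + 3 = Tuesday.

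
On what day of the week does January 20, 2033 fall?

January 1, 2033 is a Saturday.
Jan 1, 2033 → Jan 20, 2033: 19 days.
Total: 19 days.
19 mod 7 = 5, so Saturday + 5 = Thursday.

Thursday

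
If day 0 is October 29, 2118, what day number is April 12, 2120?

531

Oct 29, 2118 → Oct 29, 2119: 365 days.
Oct 29, 2119 → Nov 29, 2119: 31 days (October has 31).
Nov 29, 2119 → Dec 29, 2119: 30 days (November has 30).
Dec 29, 2119 → Jan 29, 2120: 31 days (December has 31).
Jan 29, 2120 → Feb 29, 2120: 31 days (January has 31).
Feb 29, 2120 → Mar 29, 2120: 29 days (February has 29).
Mar 29, 2120 → Apr 12, 2120: 14 days.
Total: 531 days.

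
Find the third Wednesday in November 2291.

November 1, 2291 is a Sunday.
The first Wednesday is therefore November 4 (3 days later).
The third Wednesday is 4 + 2×7 = November 18.

November 18, 2291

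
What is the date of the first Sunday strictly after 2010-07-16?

July 18, 2010

Jul 16, 2010 is a Friday.
From Friday to the next Sunday is 2 days.
Jul 16, 2010 + 2 = Jul 18, 2010.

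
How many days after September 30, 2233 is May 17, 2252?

6804

Sep 30, 2233 → Sep 30, 2234: 365 days.
Sep 30, 2234 → Sep 30, 2235: 365 days.
Sep 30, 2235 → Sep 30, 2236: 366 days (Feb 29, 2236 is in that span).
Sep 30, 2236 → Sep 30, 2237: 365 days.
Sep 30, 2237 → Sep 30, 2238: 365 days.
Sep 30, 2238 → Sep 30, 2239: 365 days.
Sep 30, 2239 → Sep 30, 2240: 366 days (Feb 29, 2240 is in that span).
Sep 30, 2240 → Sep 30, 2241: 365 days.
Sep 30, 2241 → Sep 30, 2242: 365 days.
Sep 30, 2242 → Sep 30, 2243: 365 days.
Sep 30, 2243 → Sep 30, 2244: 366 days (Feb 29, 2244 is in that span).
Sep 30, 2244 → Sep 30, 2245: 365 days.
Sep 30, 2245 → Sep 30, 2246: 365 days.
Sep 30, 2246 → Sep 30, 2247: 365 days.
Sep 30, 2247 → Sep 30, 2248: 366 days (Feb 29, 2248 is in that span).
Sep 30, 2248 → Sep 30, 2249: 365 days.
Sep 30, 2249 → Sep 30, 2250: 365 days.
Sep 30, 2250 → Sep 30, 2251: 365 days.
Sep 30, 2251 → Oct 30, 2251: 30 days (September has 30).
Oct 30, 2251 → Nov 30, 2251: 31 days (October has 31).
Nov 30, 2251 → Dec 30, 2251: 30 days (November has 30).
Dec 30, 2251 → Jan 30, 2252: 31 days (December has 31).
Jan 30, 2252 → Feb 29, 2252: 30 days (January has 31).
Feb 29, 2252 → Mar 29, 2252: 29 days (February has 29).
Mar 29, 2252 → Apr 29, 2252: 31 days (March has 31).
Apr 29, 2252 → May 17, 2252: 18 days.
Total: 6804 days.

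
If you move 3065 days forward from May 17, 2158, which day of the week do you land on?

Tuesday

May 17, 2158 is a Wednesday.
3065 mod 7 = 6, so 3065 days after a Wednesday is Wednesday + 6 = Tuesday.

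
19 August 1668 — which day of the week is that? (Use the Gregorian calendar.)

Doomsday rule: the anchor day for the 1600s is Tuesday. For year 68: 68÷12 = 5 r 8, and 8÷4 = 2, so 5+8+2 = 15.
Tuesday + 15 ≡ Wednesday — that's 1668's doomsday.
In August the doomsday date is Aug 8.
Aug 19 is 11 days after Aug 8; 11 mod 7 = 4, so Wednesday + 4 = Sunday.

Sunday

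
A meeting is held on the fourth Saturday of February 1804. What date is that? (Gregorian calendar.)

February 25, 1804

February 1, 1804 is a Wednesday.
The first Saturday is therefore February 4 (3 days later).
The fourth Saturday is 4 + 3×7 = February 25.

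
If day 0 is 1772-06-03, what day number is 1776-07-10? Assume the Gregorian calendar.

Jun 3, 1772 → Jun 3, 1773: 365 days.
Jun 3, 1773 → Jun 3, 1774: 365 days.
Jun 3, 1774 → Jun 3, 1775: 365 days.
Jun 3, 1775 → Jun 3, 1776: 366 days (Feb 29, 1776 is in that span).
Jun 3, 1776 → Jul 3, 1776: 30 days (June has 30).
Jul 3, 1776 → Jul 10, 1776: 7 days.
Total: 1498 days.

1498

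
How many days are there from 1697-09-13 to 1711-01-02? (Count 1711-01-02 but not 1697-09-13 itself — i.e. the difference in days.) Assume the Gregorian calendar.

4858

Sep 13, 1697 → Sep 13, 1698: 365 days.
Sep 13, 1698 → Sep 13, 1699: 365 days.
Sep 13, 1699 → Sep 13, 1700: 365 days.
Sep 13, 1700 → Sep 13, 1701: 365 days.
Sep 13, 1701 → Sep 13, 1702: 365 days.
Sep 13, 1702 → Sep 13, 1703: 365 days.
Sep 13, 1703 → Sep 13, 1704: 366 days (Feb 29, 1704 is in that span).
Sep 13, 1704 → Sep 13, 1705: 365 days.
Sep 13, 1705 → Sep 13, 1706: 365 days.
Sep 13, 1706 → Sep 13, 1707: 365 days.
Sep 13, 1707 → Sep 13, 1708: 366 days (Feb 29, 1708 is in that span).
Sep 13, 1708 → Sep 13, 1709: 365 days.
Sep 13, 1709 → Sep 13, 1710: 365 days.
Sep 13, 1710 → Oct 13, 1710: 30 days (September has 30).
Oct 13, 1710 → Nov 13, 1710: 31 days (October has 31).
Nov 13, 1710 → Dec 13, 1710: 30 days (November has 30).
Dec 13, 1710 → Jan 2, 1711: 20 days.
Total: 4858 days.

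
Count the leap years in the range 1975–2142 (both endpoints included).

41

Multiples of 4 in [1975,2142]: 42.
Of those, multiples of 100: 2 (not leap unless ÷400).
Multiples of 400: 1.
Leap years = 42 − 2 + 1 = 41.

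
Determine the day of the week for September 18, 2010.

Saturday

Doomsday rule: the anchor day for the 2000s is Tuesday. For year 10: 10÷12 = 0 r 10, and 10÷4 = 2, so 0+10+2 = 12.
Tuesday + 12 ≡ Sunday — that's 2010's doomsday.
In September the doomsday date is Sep 5.
Sep 18 is 13 days after Sep 5; 13 mod 7 = 6, so Sunday + 6 = Saturday.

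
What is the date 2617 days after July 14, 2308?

+365 (one year) → Jul 14, 2309 (2252 left).
+365 (one year) → Jul 14, 2310 (1887 left).
+365 (one year) → Jul 14, 2311 (1522 left).
+366 (one year; includes Feb 29, 2312) → Jul 14, 2312 (1156 left).
+365 (one year) → Jul 14, 2313 (791 left).
+365 (one year) → Jul 14, 2314 (426 left).
+365 (one year) → Jul 14, 2315 (61 left).
Jul has 31 days: +18 → Aug 1, 2315 (43 left).
Aug has 31 days: +31 → Sep 1, 2315 (12 left).
+12 → Sep 13, 2315.

September 13, 2315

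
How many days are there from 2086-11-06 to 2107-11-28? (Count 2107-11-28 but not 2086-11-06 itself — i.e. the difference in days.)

7691

Nov 6, 2086 → Nov 6, 2087: 365 days.
Nov 6, 2087 → Nov 6, 2088: 366 days (Feb 29, 2088 is in that span).
Nov 6, 2088 → Nov 6, 2089: 365 days.
Nov 6, 2089 → Nov 6, 2090: 365 days.
Nov 6, 2090 → Nov 6, 2091: 365 days.
Nov 6, 2091 → Nov 6, 2092: 366 days (Feb 29, 2092 is in that span).
Nov 6, 2092 → Nov 6, 2093: 365 days.
Nov 6, 2093 → Nov 6, 2094: 365 days.
Nov 6, 2094 → Nov 6, 2095: 365 days.
Nov 6, 2095 → Nov 6, 2096: 366 days (Feb 29, 2096 is in that span).
Nov 6, 2096 → Nov 6, 2097: 365 days.
Nov 6, 2097 → Nov 6, 2098: 365 days.
Nov 6, 2098 → Nov 6, 2099: 365 days.
Nov 6, 2099 → Nov 6, 2100: 365 days.
Nov 6, 2100 → Nov 6, 2101: 365 days.
Nov 6, 2101 → Nov 6, 2102: 365 days.
Nov 6, 2102 → Nov 6, 2103: 365 days.
Nov 6, 2103 → Nov 6, 2104: 366 days (Feb 29, 2104 is in that span).
Nov 6, 2104 → Nov 6, 2105: 365 days.
Nov 6, 2105 → Nov 6, 2106: 365 days.
Nov 6, 2106 → Dec 6, 2106: 30 days (November has 30).
Dec 6, 2106 → Jan 6, 2107: 31 days (December has 31).
Jan 6, 2107 → Feb 6, 2107: 31 days (January has 31).
Feb 6, 2107 → Mar 6, 2107: 28 days (February has 28).
Mar 6, 2107 → Apr 6, 2107: 31 days (March has 31).
Apr 6, 2107 → May 6, 2107: 30 days (April has 30).
May 6, 2107 → Jun 6, 2107: 31 days (May has 31).
Jun 6, 2107 → Jul 6, 2107: 30 days (June has 30).
Jul 6, 2107 → Aug 6, 2107: 31 days (July has 31).
Aug 6, 2107 → Sep 6, 2107: 31 days (August has 31).
Sep 6, 2107 → Oct 6, 2107: 30 days (September has 30).
Oct 6, 2107 → Nov 6, 2107: 31 days (October has 31).
Nov 6, 2107 → Nov 28, 2107: 22 days.
Total: 7691 days.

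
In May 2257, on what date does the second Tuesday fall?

May 1, 2257 is a Friday.
The first Tuesday is therefore May 5 (4 days later).
The second Tuesday is 5 + 1×7 = May 12.

May 12, 2257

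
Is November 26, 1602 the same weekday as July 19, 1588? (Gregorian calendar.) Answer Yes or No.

Yes

From Jul 19, 1588 to Nov 26, 1602 is 5243 days.
5243 mod 7 = 0, so they are the same weekday.
(Jul 19, 1588 is a Tuesday; Nov 26, 1602 is a Tuesday.)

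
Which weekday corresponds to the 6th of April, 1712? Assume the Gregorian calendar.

Doomsday rule: the anchor day for the 1700s is Sunday. For year 12: 12÷12 = 1 r 0, and 0÷4 = 0, so 1+0+0 = 1.
Sunday + 1 ≡ Monday — that's 1712's doomsday.
In April the doomsday date is Apr 4.
Apr 6 is 2 days after Apr 4; 2 mod 7 = 2, so Monday + 2 = Wednesday.

Wednesday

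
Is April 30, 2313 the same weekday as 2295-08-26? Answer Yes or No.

No

From Aug 26, 2295 to Apr 30, 2313 is 6456 days.
6456 mod 7 = 2, so they are different weekdays.
(Aug 26, 2295 is a Monday; Apr 30, 2313 is a Wednesday.)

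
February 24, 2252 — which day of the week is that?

Tuesday

Doomsday rule: the anchor day for the 2200s is Friday. For year 52: 52÷12 = 4 r 4, and 4÷4 = 1, so 4+4+1 = 9.
Friday + 9 ≡ Sunday — that's 2252's doomsday.
In February the doomsday date is Feb 29 (2252 is a leap year (divisible by 4)).
Feb 24 is 5 days before Feb 29; 5 mod 7 = 5, so Sunday − 5 = Tuesday.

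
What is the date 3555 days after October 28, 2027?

July 22, 2037

+366 (one year; includes Feb 29, 2028) → Oct 28, 2028 (3189 left).
+365 (one year) → Oct 28, 2029 (2824 left).
+365 (one year) → Oct 28, 2030 (2459 left).
+365 (one year) → Oct 28, 2031 (2094 left).
+366 (one year; includes Feb 29, 2032) → Oct 28, 2032 (1728 left).
+365 (one year) → Oct 28, 2033 (1363 left).
+365 (one year) → Oct 28, 2034 (998 left).
+365 (one year) → Oct 28, 2035 (633 left).
+366 (one year; includes Feb 29, 2036) → Oct 28, 2036 (267 left).
Oct has 31 days: +4 → Nov 1, 2036 (263 left).
Nov has 30 days: +30 → Dec 1, 2036 (233 left).
Dec has 31 days: +31 → Jan 1, 2037 (202 left).
Jan has 31 days: +31 → Feb 1, 2037 (171 left).
Feb has 28 days: +28 → Mar 1, 2037 (143 left).
Mar has 31 days: +31 → Apr 1, 2037 (112 left).
Apr has 30 days: +30 → May 1, 2037 (82 left).
May has 31 days: +31 → Jun 1, 2037 (51 left).
Jun has 30 days: +30 → Jul 1, 2037 (21 left).
+21 → Jul 22, 2037.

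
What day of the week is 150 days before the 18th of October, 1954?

Friday

First find the weekday of Oct 18, 1954. Doomsday rule: the anchor day for the 1900s is Wednesday. For year 54: 54÷12 = 4 r 6, and 6÷4 = 1, so 4+6+1 = 11.
Wednesday + 11 ≡ Sunday — that's 1954's doomsday.
In October the doomsday date is Oct 10.
Oct 18 is 8 days after Oct 10; 8 mod 7 = 1, so Sunday + 1 = Monday.
150 mod 7 = 3, so 150 days before a Monday is Monday − 3 = Friday.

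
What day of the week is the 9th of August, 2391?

Doomsday rule: the anchor day for the 2300s is Wednesday. For year 91: 91÷12 = 7 r 7, and 7÷4 = 1, so 7+7+1 = 15.
Wednesday + 15 ≡ Thursday — that's 2391's doomsday.
In August the doomsday date is Aug 8.
Aug 9 is 1 day after Aug 8; 1 mod 7 = 1, so Thursday + 1 = Friday.

Friday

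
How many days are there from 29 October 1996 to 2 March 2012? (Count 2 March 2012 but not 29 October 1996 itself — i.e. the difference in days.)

5603

Oct 29, 1996 → Oct 29, 1997: 365 days.
Oct 29, 1997 → Oct 29, 1998: 365 days.
Oct 29, 1998 → Oct 29, 1999: 365 days.
Oct 29, 1999 → Oct 29, 2000: 366 days (Feb 29, 2000 is in that span).
Oct 29, 2000 → Oct 29, 2001: 365 days.
Oct 29, 2001 → Oct 29, 2002: 365 days.
Oct 29, 2002 → Oct 29, 2003: 365 days.
Oct 29, 2003 → Oct 29, 2004: 366 days (Feb 29, 2004 is in that span).
Oct 29, 2004 → Oct 29, 2005: 365 days.
Oct 29, 2005 → Oct 29, 2006: 365 days.
Oct 29, 2006 → Oct 29, 2007: 365 days.
Oct 29, 2007 → Oct 29, 2008: 366 days (Feb 29, 2008 is in that span).
Oct 29, 2008 → Oct 29, 2009: 365 days.
Oct 29, 2009 → Oct 29, 2010: 365 days.
Oct 29, 2010 → Oct 29, 2011: 365 days.
Oct 29, 2011 → Nov 29, 2011: 31 days (October has 31).
Nov 29, 2011 → Dec 29, 2011: 30 days (November has 30).
Dec 29, 2011 → Jan 29, 2012: 31 days (December has 31).
Jan 29, 2012 → Feb 29, 2012: 31 days (January has 31).
Feb 29, 2012 → Mar 2, 2012: 2 days.
Total: 5603 days.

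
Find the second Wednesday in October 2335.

October 9, 2335

October 1, 2335 is a Tuesday.
The first Wednesday is therefore October 2 (1 days later).
The second Wednesday is 2 + 1×7 = October 9.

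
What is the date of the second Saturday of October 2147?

October 1, 2147 is a Sunday.
The first Saturday is therefore October 7 (6 days later).
The second Saturday is 7 + 1×7 = October 14.

October 14, 2147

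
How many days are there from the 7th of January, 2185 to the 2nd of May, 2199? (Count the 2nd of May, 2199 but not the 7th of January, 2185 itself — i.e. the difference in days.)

5228

Jan 7, 2185 → Jan 7, 2186: 365 days.
Jan 7, 2186 → Jan 7, 2187: 365 days.
Jan 7, 2187 → Jan 7, 2188: 365 days.
Jan 7, 2188 → Jan 7, 2189: 366 days (Feb 29, 2188 is in that span).
Jan 7, 2189 → Jan 7, 2190: 365 days.
Jan 7, 2190 → Jan 7, 2191: 365 days.
Jan 7, 2191 → Jan 7, 2192: 365 days.
Jan 7, 2192 → Jan 7, 2193: 366 days (Feb 29, 2192 is in that span).
Jan 7, 2193 → Jan 7, 2194: 365 days.
Jan 7, 2194 → Jan 7, 2195: 365 days.
Jan 7, 2195 → Jan 7, 2196: 365 days.
Jan 7, 2196 → Jan 7, 2197: 366 days (Feb 29, 2196 is in that span).
Jan 7, 2197 → Jan 7, 2198: 365 days.
Jan 7, 2198 → Jan 7, 2199: 365 days.
Jan 7, 2199 → Feb 7, 2199: 31 days (January has 31).
Feb 7, 2199 → Mar 7, 2199: 28 days (February has 28).
Mar 7, 2199 → Apr 7, 2199: 31 days (March has 31).
Apr 7, 2199 → May 2, 2199: 25 days.
Total: 5228 days.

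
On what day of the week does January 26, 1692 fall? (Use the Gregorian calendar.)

Doomsday rule: the anchor day for the 1600s is Tuesday. For year 92: 92÷12 = 7 r 8, and 8÷4 = 2, so 7+8+2 = 17.
Tuesday + 17 ≡ Friday — that's 1692's doomsday.
In January the doomsday date is Jan 4 (1692 is a leap year (divisible by 4)).
Jan 26 is 22 days after Jan 4; 22 mod 7 = 1, so Friday + 1 = Saturday.

Saturday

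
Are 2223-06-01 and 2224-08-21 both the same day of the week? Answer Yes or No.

From Jun 1, 2223 to Aug 21, 2224 is 447 days.
447 mod 7 = 6, so they are different weekdays.
(Jun 1, 2223 is a Sunday; Aug 21, 2224 is a Saturday.)

No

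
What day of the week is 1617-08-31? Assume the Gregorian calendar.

Doomsday rule: the anchor day for the 1600s is Tuesday. For year 17: 17÷12 = 1 r 5, and 5÷4 = 1, so 1+5+1 = 7.
Tuesday + 7 ≡ Tuesday — that's 1617's doomsday.
In August the doomsday date is Aug 8.
Aug 31 is 23 days after Aug 8; 23 mod 7 = 2, so Tuesday + 2 = Thursday.

Thursday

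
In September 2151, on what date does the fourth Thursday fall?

September 23, 2151

September 1, 2151 is a Wednesday.
The first Thursday is therefore September 2 (1 days later).
The fourth Thursday is 2 + 3×7 = September 23.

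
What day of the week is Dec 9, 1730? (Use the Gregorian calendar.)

Saturday

Doomsday rule: the anchor day for the 1700s is Sunday. For year 30: 30÷12 = 2 r 6, and 6÷4 = 1, so 2+6+1 = 9.
Sunday + 9 ≡ Tuesday — that's 1730's doomsday.
In December the doomsday date is Dec 12.
Dec 9 is 3 days before Dec 12; 3 mod 7 = 3, so Tuesday − 3 = Saturday.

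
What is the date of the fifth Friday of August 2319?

August 1, 2319 is a Friday.
The first Friday is therefore August 1 (same day).
The fifth Friday is 1 + 4×7 = August 29.

August 29, 2319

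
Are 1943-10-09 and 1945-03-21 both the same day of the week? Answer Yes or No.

From Oct 9, 1943 to Mar 21, 1945 is 529 days.
529 mod 7 = 4, so they are different weekdays.
(Oct 9, 1943 is a Saturday; Mar 21, 1945 is a Wednesday.)

No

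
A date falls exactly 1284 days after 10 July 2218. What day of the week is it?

Monday

Jul 10, 2218 is a Friday.
1284 mod 7 = 3, so 1284 days after a Friday is Friday + 3 = Monday.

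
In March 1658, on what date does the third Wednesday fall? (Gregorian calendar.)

March 20, 1658

March 1, 1658 is a Friday.
The first Wednesday is therefore March 6 (5 days later).
The third Wednesday is 6 + 2×7 = March 20.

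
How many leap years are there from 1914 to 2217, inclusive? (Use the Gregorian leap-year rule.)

74

Multiples of 4 in [1914,2217]: 76.
Of those, multiples of 100: 3 (not leap unless ÷400).
Multiples of 400: 1.
Leap years = 76 − 3 + 1 = 74.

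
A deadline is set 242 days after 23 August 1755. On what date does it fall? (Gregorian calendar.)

April 21, 1756

Aug has 31 days: +9 → Sep 1, 1755 (233 left).
Sep has 30 days: +30 → Oct 1, 1755 (203 left).
Oct has 31 days: +31 → Nov 1, 1755 (172 left).
Nov has 30 days: +30 → Dec 1, 1755 (142 left).
Dec has 31 days: +31 → Jan 1, 1756 (111 left).
Jan has 31 days: +31 → Feb 1, 1756 (80 left).
Feb has 29 days: +29 → Mar 1, 1756 (51 left).
Mar has 31 days: +31 → Apr 1, 1756 (20 left).
+20 → Apr 21, 1756.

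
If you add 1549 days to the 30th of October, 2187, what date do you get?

+366 (one year; includes Feb 29, 2188) → Oct 30, 2188 (1183 left).
+365 (one year) → Oct 30, 2189 (818 left).
+365 (one year) → Oct 30, 2190 (453 left).
+365 (one year) → Oct 30, 2191 (88 left).
Oct has 31 days: +2 → Nov 1, 2191 (86 left).
Nov has 30 days: +30 → Dec 1, 2191 (56 left).
Dec has 31 days: +31 → Jan 1, 2192 (25 left).
+25 → Jan 26, 2192.

January 26, 2192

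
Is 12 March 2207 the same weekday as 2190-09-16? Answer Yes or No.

Yes

From Sep 16, 2190 to Mar 12, 2207 is 6020 days.
6020 mod 7 = 0, so they are the same weekday.
(Sep 16, 2190 is a Thursday; Mar 12, 2207 is a Thursday.)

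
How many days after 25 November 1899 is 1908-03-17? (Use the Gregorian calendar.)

3034

Nov 25, 1899 → Nov 25, 1900: 365 days.
Nov 25, 1900 → Nov 25, 1901: 365 days.
Nov 25, 1901 → Nov 25, 1902: 365 days.
Nov 25, 1902 → Nov 25, 1903: 365 days.
Nov 25, 1903 → Nov 25, 1904: 366 days (Feb 29, 1904 is in that span).
Nov 25, 1904 → Nov 25, 1905: 365 days.
Nov 25, 1905 → Nov 25, 1906: 365 days.
Nov 25, 1906 → Nov 25, 1907: 365 days.
Nov 25, 1907 → Dec 25, 1907: 30 days (November has 30).
Dec 25, 1907 → Jan 25, 1908: 31 days (December has 31).
Jan 25, 1908 → Feb 25, 1908: 31 days (January has 31).
Feb 25, 1908 → Mar 17, 1908: 21 days.
Total: 3034 days.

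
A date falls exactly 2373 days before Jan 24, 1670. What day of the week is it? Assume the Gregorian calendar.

Friday

First find the weekday of Jan 24, 1670. Doomsday rule: the anchor day for the 1600s is Tuesday. For year 70: 70÷12 = 5 r 10, and 10÷4 = 2, so 5+10+2 = 17.
Tuesday + 17 ≡ Friday — that's 1670's doomsday.
In January the doomsday date is Jan 3 (1670 is not a leap year).
Jan 24 is 21 days after Jan 3; 21 mod 7 = 0, so Friday + 0 = Friday.
2373 mod 7 = 0, so 2373 days before a Friday is Friday − 0 = Friday.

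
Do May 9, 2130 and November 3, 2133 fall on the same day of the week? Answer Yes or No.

From May 9, 2130 to Nov 3, 2133 is 1274 days.
1274 mod 7 = 0, so they are the same weekday.
(May 9, 2130 is a Tuesday; Nov 3, 2133 is a Tuesday.)

Yes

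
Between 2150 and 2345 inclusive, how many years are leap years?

47

Multiples of 4 in [2150,2345]: 49.
Of those, multiples of 100: 2 (not leap unless ÷400).
Multiples of 400: 0.
Leap years = 49 − 2 + 0 = 47.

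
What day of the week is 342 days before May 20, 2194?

May 20, 2194 is a Tuesday.
342 mod 7 = 6, so 342 days before a Tuesday is Tuesday − 6 = Wednesday.

Wednesday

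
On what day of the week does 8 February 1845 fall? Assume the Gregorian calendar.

Doomsday rule: the anchor day for the 1800s is Friday. For year 45: 45÷12 = 3 r 9, and 9÷4 = 2, so 3+9+2 = 14.
Friday + 14 ≡ Friday — that's 1845's doomsday.
In February the doomsday date is Feb 28 (1845 is not a leap year).
Feb 8 is 20 days before Feb 28; 20 mod 7 = 6, so Friday − 6 = Saturday.

Saturday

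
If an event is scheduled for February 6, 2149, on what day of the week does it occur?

January 1, 2149 is a Wednesday.
Jan 1, 2149 → Feb 1, 2149: 31 days (January has 31).
Feb 1, 2149 → Feb 6, 2149: 5 days.
Total: 36 days.
36 mod 7 = 1, so Wednesday + 1 = Thursday.

Thursday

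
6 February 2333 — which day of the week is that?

Monday

Doomsday rule: the anchor day for the 2300s is Wednesday. For year 33: 33÷12 = 2 r 9, and 9÷4 = 2, so 2+9+2 = 13.
Wednesday + 13 ≡ Tuesday — that's 2333's doomsday.
In February the doomsday date is Feb 28 (2333 is not a leap year).
Feb 6 is 22 days before Feb 28; 22 mod 7 = 1, so Tuesday − 1 = Monday.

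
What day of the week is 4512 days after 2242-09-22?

Sep 22, 2242 is a Thursday.
4512 mod 7 = 4, so 4512 days after a Thursday is Thursday + 4 = Monday.

Monday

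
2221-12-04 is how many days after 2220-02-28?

645

Feb 28, 2220 → Feb 28, 2221: 366 days (Feb 29, 2220 is in that span).
Feb 28, 2221 → Mar 28, 2221: 28 days (February has 28).
Mar 28, 2221 → Apr 28, 2221: 31 days (March has 31).
Apr 28, 2221 → May 28, 2221: 30 days (April has 30).
May 28, 2221 → Jun 28, 2221: 31 days (May has 31).
Jun 28, 2221 → Jul 28, 2221: 30 days (June has 30).
Jul 28, 2221 → Aug 28, 2221: 31 days (July has 31).
Aug 28, 2221 → Sep 28, 2221: 31 days (August has 31).
Sep 28, 2221 → Oct 28, 2221: 30 days (September has 30).
Oct 28, 2221 → Nov 28, 2221: 31 days (October has 31).
Nov 28, 2221 → Dec 4, 2221: 6 days.
Total: 645 days.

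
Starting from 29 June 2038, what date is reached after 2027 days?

January 16, 2044

+365 (one year) → Jun 29, 2039 (1662 left).
+366 (one year; includes Feb 29, 2040) → Jun 29, 2040 (1296 left).
+365 (one year) → Jun 29, 2041 (931 left).
+365 (one year) → Jun 29, 2042 (566 left).
+365 (one year) → Jun 29, 2043 (201 left).
Jun has 30 days: +2 → Jul 1, 2043 (199 left).
Jul has 31 days: +31 → Aug 1, 2043 (168 left).
Aug has 31 days: +31 → Sep 1, 2043 (137 left).
Sep has 30 days: +30 → Oct 1, 2043 (107 left).
Oct has 31 days: +31 → Nov 1, 2043 (76 left).
Nov has 30 days: +30 → Dec 1, 2043 (46 left).
Dec has 31 days: +31 → Jan 1, 2044 (15 left).
+15 → Jan 16, 2044.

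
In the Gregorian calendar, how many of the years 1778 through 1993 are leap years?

52

Multiples of 4 in [1778,1993]: 54.
Of those, multiples of 100: 2 (not leap unless ÷400).
Multiples of 400: 0.
Leap years = 54 − 2 + 0 = 52.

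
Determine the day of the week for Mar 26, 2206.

Wednesday

Doomsday rule: the anchor day for the 2200s is Friday. For year 06: 6÷12 = 0 r 6, and 6÷4 = 1, so 0+6+1 = 7.
Friday + 7 ≡ Friday — that's 2206's doomsday.
In March the doomsday date is Mar 14.
Mar 26 is 12 days after Mar 14; 12 mod 7 = 5, so Friday + 5 = Wednesday.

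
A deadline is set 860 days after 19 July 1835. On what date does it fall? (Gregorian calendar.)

+366 (one year; includes Feb 29, 1836) → Jul 19, 1836 (494 left).
+365 (one year) → Jul 19, 1837 (129 left).
Jul has 31 days: +13 → Aug 1, 1837 (116 left).
Aug has 31 days: +31 → Sep 1, 1837 (85 left).
Sep has 30 days: +30 → Oct 1, 1837 (55 left).
Oct has 31 days: +31 → Nov 1, 1837 (24 left).
+24 → Nov 25, 1837.

November 25, 1837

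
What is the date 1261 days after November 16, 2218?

+365 (one year) → Nov 16, 2219 (896 left).
+366 (one year; includes Feb 29, 2220) → Nov 16, 2220 (530 left).
+365 (one year) → Nov 16, 2221 (165 left).
Nov has 30 days: +15 → Dec 1, 2221 (150 left).
Dec has 31 days: +31 → Jan 1, 2222 (119 left).
Jan has 31 days: +31 → Feb 1, 2222 (88 left).
Feb has 28 days: +28 → Mar 1, 2222 (60 left).
Mar has 31 days: +31 → Apr 1, 2222 (29 left).
+29 → Apr 30, 2222.

April 30, 2222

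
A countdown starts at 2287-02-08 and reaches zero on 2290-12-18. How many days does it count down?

Feb 8, 2287 → Feb 8, 2288: 365 days.
Feb 8, 2288 → Feb 8, 2289: 366 days (Feb 29, 2288 is in that span).
Feb 8, 2289 → Feb 8, 2290: 365 days.
Feb 8, 2290 → Mar 8, 2290: 28 days (February has 28).
Mar 8, 2290 → Apr 8, 2290: 31 days (March has 31).
Apr 8, 2290 → May 8, 2290: 30 days (April has 30).
May 8, 2290 → Jun 8, 2290: 31 days (May has 31).
Jun 8, 2290 → Jul 8, 2290: 30 days (June has 30).
Jul 8, 2290 → Aug 8, 2290: 31 days (July has 31).
Aug 8, 2290 → Sep 8, 2290: 31 days (August has 31).
Sep 8, 2290 → Oct 8, 2290: 30 days (September has 30).
Oct 8, 2290 → Nov 8, 2290: 31 days (October has 31).
Nov 8, 2290 → Dec 8, 2290: 30 days (November has 30).
Dec 8, 2290 → Dec 18, 2290: 10 days.
Total: 1409 days.

1409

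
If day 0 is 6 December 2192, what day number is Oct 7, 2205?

4687

Dec 6, 2192 → Dec 6, 2193: 365 days.
Dec 6, 2193 → Dec 6, 2194: 365 days.
Dec 6, 2194 → Dec 6, 2195: 365 days.
Dec 6, 2195 → Dec 6, 2196: 366 days (Feb 29, 2196 is in that span).
Dec 6, 2196 → Dec 6, 2197: 365 days.
Dec 6, 2197 → Dec 6, 2198: 365 days.
Dec 6, 2198 → Dec 6, 2199: 365 days.
Dec 6, 2199 → Dec 6, 2200: 365 days.
Dec 6, 2200 → Dec 6, 2201: 365 days.
Dec 6, 2201 → Dec 6, 2202: 365 days.
Dec 6, 2202 → Dec 6, 2203: 365 days.
Dec 6, 2203 → Dec 6, 2204: 366 days (Feb 29, 2204 is in that span).
Dec 6, 2204 → Jan 6, 2205: 31 days (December has 31).
Jan 6, 2205 → Feb 6, 2205: 31 days (January has 31).
Feb 6, 2205 → Mar 6, 2205: 28 days (February has 28).
Mar 6, 2205 → Apr 6, 2205: 31 days (March has 31).
Apr 6, 2205 → May 6, 2205: 30 days (April has 30).
May 6, 2205 → Jun 6, 2205: 31 days (May has 31).
Jun 6, 2205 → Jul 6, 2205: 30 days (June has 30).
Jul 6, 2205 → Aug 6, 2205: 31 days (July has 31).
Aug 6, 2205 → Sep 6, 2205: 31 days (August has 31).
Sep 6, 2205 → Oct 6, 2205: 30 days (September has 30).
Oct 6, 2205 → Oct 7, 2205: 1 days.
Total: 4687 days.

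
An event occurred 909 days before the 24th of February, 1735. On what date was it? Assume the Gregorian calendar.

−365 (one year) → Feb 24, 1734 (544 left).
−365 (one year) → Feb 24, 1733 (179 left).
−24 → Jan 31, 1733 (end of Jan, 31 days; 155 left).
−31 → Dec 31, 1732 (end of Dec, 31 days; 124 left).
−31 → Nov 30, 1732 (end of Nov, 30 days; 93 left).
−30 → Oct 31, 1732 (end of Oct, 31 days; 63 left).
−31 → Sep 30, 1732 (end of Sep, 30 days; 32 left).
−30 → Aug 31, 1732 (end of Aug, 31 days; 2 left).
−2 → Aug 29, 1732.

August 29, 1732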